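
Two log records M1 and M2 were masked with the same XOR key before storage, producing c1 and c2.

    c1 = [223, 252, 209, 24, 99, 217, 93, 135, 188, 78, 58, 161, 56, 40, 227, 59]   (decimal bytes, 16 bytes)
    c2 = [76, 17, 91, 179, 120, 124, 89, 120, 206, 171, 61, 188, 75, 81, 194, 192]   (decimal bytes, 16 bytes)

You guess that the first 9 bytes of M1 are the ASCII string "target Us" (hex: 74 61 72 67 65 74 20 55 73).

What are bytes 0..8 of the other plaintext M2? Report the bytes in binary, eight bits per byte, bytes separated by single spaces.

First, c1 ⊕ c2 = (M1 ⊕ K) ⊕ (M2 ⊕ K) = M1 ⊕ M2, so the key drops out. Then M2 = (M1 ⊕ M2) ⊕ M1 over the first 9 bytes.
byte 0: (df xor 4c) xor 74 = 93 xor 74 = e7
byte 1: (fc xor 11) xor 61 = ed xor 61 = 8c
byte 2: (d1 xor 5b) xor 72 = 8a xor 72 = f8
byte 3: (18 xor b3) xor 67 = ab xor 67 = cc
byte 4: (63 xor 78) xor 65 = 1b xor 65 = 7e
byte 5: (d9 xor 7c) xor 74 = a5 xor 74 = d1
byte 6: (5d xor 59) xor 20 = 04 xor 20 = 24
byte 7: (87 xor 78) xor 55 = ff xor 55 = aa
byte 8: (bc xor ce) xor 73 = 72 xor 73 = 01

11100111 10001100 11111000 11001100 01111110 11010001 00100100 10101010 00000001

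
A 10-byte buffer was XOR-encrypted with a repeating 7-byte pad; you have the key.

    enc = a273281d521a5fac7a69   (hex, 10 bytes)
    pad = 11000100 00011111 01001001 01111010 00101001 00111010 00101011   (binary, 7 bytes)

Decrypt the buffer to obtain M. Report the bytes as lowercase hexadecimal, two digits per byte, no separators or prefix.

The 7-byte key repeats, so the effective keystream is c4 1f 49 7a 29 3a 2b c4 1f 49.
byte 0: a2 ⊕ c4 = 66
byte 1: 73 ⊕ 1f = 6c
byte 2: 28 ⊕ 49 = 61
byte 3: 1d ⊕ 7a = 67
byte 4: 52 ⊕ 29 = 7b
byte 5: 1a ⊕ 3a = 20
byte 6: 5f ⊕ 2b = 74
byte 7: ac ⊕ c4 = 68
byte 8: 7a ⊕ 1f = 65
byte 9: 69 ⊕ 49 = 20

666c61677b2074686520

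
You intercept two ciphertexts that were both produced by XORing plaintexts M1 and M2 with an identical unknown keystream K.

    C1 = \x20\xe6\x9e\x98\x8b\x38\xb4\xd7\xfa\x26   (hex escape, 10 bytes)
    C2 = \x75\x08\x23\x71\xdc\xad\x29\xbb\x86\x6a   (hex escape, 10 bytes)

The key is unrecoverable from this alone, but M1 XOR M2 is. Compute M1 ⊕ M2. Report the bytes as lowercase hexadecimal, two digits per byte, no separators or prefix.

C1 ⊕ C2 = (M1 ⊕ K) ⊕ (M2 ⊕ K) = M1 ⊕ M2 — the shared key cancels under XOR.
byte 0:  32 xor 117 =  85
byte 1: 230 xor   8 = 238
byte 2: 158 xor  35 = 189
byte 3: 152 xor 113 = 233
byte 4: 139 xor 220 =  87
byte 5:  56 xor 173 = 149
byte 6: 180 xor  41 = 157
byte 7: 215 xor 187 = 108
byte 8: 250 xor 134 = 124
byte 9:  38 xor 106 =  76

55eebde957959d6c7c4c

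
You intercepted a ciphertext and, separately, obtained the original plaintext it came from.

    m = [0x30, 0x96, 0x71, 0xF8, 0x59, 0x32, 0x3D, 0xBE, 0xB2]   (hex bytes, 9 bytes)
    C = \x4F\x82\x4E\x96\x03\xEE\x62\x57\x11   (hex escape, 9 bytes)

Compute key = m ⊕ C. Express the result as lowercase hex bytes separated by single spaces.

7f 14 3f 6e 5a dc 5f e9 a3

Since C = m ⊕ key, XORing both sides with m gives key = m ⊕ C.
byte 0: 30 ^ 4f = 7f
byte 1: 96 ^ 82 = 14
byte 2: 71 ^ 4e = 3f
byte 3: f8 ^ 96 = 6e
byte 4: 59 ^ 03 = 5a
byte 5: 32 ^ ee = dc
byte 6: 3d ^ 62 = 5f
byte 7: be ^ 57 = e9
byte 8: b2 ^ 11 = a3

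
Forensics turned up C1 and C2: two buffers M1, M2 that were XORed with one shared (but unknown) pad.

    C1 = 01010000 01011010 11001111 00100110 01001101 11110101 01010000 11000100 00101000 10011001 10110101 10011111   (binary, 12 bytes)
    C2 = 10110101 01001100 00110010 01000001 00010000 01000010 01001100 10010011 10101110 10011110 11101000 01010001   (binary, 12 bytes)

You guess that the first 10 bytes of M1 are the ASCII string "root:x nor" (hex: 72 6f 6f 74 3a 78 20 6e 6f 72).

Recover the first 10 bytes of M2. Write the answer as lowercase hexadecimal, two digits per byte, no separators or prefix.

9779921367cf3c39e975

First, C1 ⊕ C2 = (M1 ⊕ K) ⊕ (M2 ⊕ K) = M1 ⊕ M2, so the key drops out. Then M2 = (M1 ⊕ M2) ⊕ M1 over the first 10 bytes.
byte 0: (50 ^ b5) ^ 72 = e5 ^ 72 = 97
byte 1: (5a ^ 4c) ^ 6f = 16 ^ 6f = 79
byte 2: (cf ^ 32) ^ 6f = fd ^ 6f = 92
byte 3: (26 ^ 41) ^ 74 = 67 ^ 74 = 13
byte 4: (4d ^ 10) ^ 3a = 5d ^ 3a = 67
byte 5: (f5 ^ 42) ^ 78 = b7 ^ 78 = cf
byte 6: (50 ^ 4c) ^ 20 = 1c ^ 20 = 3c
byte 7: (c4 ^ 93) ^ 6e = 57 ^ 6e = 39
byte 8: (28 ^ ae) ^ 6f = 86 ^ 6f = e9
byte 9: (99 ^ 9e) ^ 72 = 07 ^ 72 = 75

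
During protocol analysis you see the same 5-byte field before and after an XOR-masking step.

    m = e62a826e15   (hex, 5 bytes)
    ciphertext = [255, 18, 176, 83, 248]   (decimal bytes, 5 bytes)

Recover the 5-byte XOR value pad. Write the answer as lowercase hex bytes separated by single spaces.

19 38 32 3d ed

Since ciphertext = m ⊕ pad, XORing both sides with m gives pad = m ⊕ ciphertext.
byte 0: 11100110 XOR 11111111 = 00011001
byte 1: 00101010 XOR 00010010 = 00111000
byte 2: 10000010 XOR 10110000 = 00110010
byte 3: 01101110 XOR 01010011 = 00111101
byte 4: 00010101 XOR 11111000 = 11101101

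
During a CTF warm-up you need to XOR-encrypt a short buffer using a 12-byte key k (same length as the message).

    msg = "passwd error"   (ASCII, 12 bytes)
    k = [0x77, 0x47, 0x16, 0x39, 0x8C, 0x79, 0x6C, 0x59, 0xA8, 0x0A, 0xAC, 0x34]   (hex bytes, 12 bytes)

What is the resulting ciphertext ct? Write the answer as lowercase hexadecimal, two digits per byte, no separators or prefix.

0726654afb1d4c3cda78c346

70 ^ 77 = 07
61 ^ 47 = 26
73 ^ 16 = 65
73 ^ 39 = 4a
77 ^ 8c = fb
64 ^ 79 = 1d
20 ^ 6c = 4c
65 ^ 59 = 3c
72 ^ a8 = da
72 ^ 0a = 78
6f ^ ac = c3
72 ^ 34 = 46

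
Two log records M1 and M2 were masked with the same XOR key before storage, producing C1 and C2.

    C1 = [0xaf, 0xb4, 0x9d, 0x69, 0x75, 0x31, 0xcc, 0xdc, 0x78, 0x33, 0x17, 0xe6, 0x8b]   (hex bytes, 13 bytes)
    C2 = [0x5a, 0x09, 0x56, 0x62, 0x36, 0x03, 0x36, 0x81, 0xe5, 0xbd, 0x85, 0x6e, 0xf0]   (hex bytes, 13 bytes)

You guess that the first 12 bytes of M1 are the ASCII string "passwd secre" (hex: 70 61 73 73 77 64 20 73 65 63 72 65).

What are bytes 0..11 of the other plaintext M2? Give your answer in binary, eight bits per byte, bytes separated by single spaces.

10000101 11011100 10111000 01111000 00110100 01010110 11011010 00101110 11111000 11101101 11100000 11101101

First, C1 ⊕ C2 = (M1 ⊕ K) ⊕ (M2 ⊕ K) = M1 ⊕ M2, so the key drops out. Then M2 = (M1 ⊕ M2) ⊕ M1 over the first 12 bytes.
byte 0: (af ⊕ 5a) ⊕ 70 = f5 ⊕ 70 = 85
byte 1: (b4 ⊕ 09) ⊕ 61 = bd ⊕ 61 = dc
byte 2: (9d ⊕ 56) ⊕ 73 = cb ⊕ 73 = b8
byte 3: (69 ⊕ 62) ⊕ 73 = 0b ⊕ 73 = 78
byte 4: (75 ⊕ 36) ⊕ 77 = 43 ⊕ 77 = 34
byte 5: (31 ⊕ 03) ⊕ 64 = 32 ⊕ 64 = 56
byte 6: (cc ⊕ 36) ⊕ 20 = fa ⊕ 20 = da
byte 7: (dc ⊕ 81) ⊕ 73 = 5d ⊕ 73 = 2e
byte 8: (78 ⊕ e5) ⊕ 65 = 9d ⊕ 65 = f8
byte 9: (33 ⊕ bd) ⊕ 63 = 8e ⊕ 63 = ed
byte 10: (17 ⊕ 85) ⊕ 72 = 92 ⊕ 72 = e0
byte 11: (e6 ⊕ 6e) ⊕ 65 = 88 ⊕ 65 = ed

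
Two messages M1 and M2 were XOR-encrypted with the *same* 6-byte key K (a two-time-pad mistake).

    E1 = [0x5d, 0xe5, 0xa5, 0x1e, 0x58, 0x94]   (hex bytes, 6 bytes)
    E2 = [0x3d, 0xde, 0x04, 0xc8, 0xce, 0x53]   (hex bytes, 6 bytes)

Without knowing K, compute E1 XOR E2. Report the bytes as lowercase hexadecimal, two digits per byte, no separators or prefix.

603ba1d696c7

E1 ⊕ E2 = (M1 ⊕ K) ⊕ (M2 ⊕ K) = M1 ⊕ M2 — the shared key cancels under XOR.
byte 0: 5d XOR 3d = 60
byte 1: e5 XOR de = 3b
byte 2: a5 XOR 04 = a1
byte 3: 1e XOR c8 = d6
byte 4: 58 XOR ce = 96
byte 5: 94 XOR 53 = c7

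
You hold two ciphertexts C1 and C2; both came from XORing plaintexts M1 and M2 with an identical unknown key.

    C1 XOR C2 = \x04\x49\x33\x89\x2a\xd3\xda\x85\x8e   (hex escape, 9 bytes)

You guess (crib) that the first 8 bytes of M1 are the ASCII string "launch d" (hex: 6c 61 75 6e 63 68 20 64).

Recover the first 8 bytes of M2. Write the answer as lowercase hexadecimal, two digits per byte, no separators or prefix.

Since C1 ⊕ C2 = M1 ⊕ M2, XORing with the guessed M1 bytes yields the corresponding M2 bytes: M2 = (C1 ⊕ C2) ⊕ M1.
04 XOR 6c = 68
49 XOR 61 = 28
33 XOR 75 = 46
89 XOR 6e = e7
2a XOR 63 = 49
d3 XOR 68 = bb
da XOR 20 = fa
85 XOR 64 = e1

682846e749bbfae1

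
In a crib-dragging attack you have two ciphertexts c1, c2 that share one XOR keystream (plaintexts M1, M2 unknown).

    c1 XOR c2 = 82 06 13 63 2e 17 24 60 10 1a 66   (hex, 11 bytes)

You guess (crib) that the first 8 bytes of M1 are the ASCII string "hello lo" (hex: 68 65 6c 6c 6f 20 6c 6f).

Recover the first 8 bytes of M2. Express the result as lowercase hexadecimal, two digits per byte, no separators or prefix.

Since c1 ⊕ c2 = M1 ⊕ M2, XORing with the guessed M1 bytes yields the corresponding M2 bytes: M2 = (c1 ⊕ c2) ⊕ M1.
130 ⊕ 104 = 234
  6 ⊕ 101 =  99
 19 ⊕ 108 = 127
 99 ⊕ 108 =  15
 46 ⊕ 111 =  65
 23 ⊕  32 =  55
 36 ⊕ 108 =  72
 96 ⊕ 111 =  15

ea637f0f4137480f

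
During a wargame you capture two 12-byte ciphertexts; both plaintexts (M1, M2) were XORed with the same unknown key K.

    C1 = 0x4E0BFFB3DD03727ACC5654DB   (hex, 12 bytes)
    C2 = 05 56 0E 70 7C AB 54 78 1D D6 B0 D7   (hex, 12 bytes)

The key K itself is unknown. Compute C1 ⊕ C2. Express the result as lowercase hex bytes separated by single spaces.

4b 5d f1 c3 a1 a8 26 02 d1 80 e4 0c

C1 ⊕ C2 = (M1 ⊕ K) ⊕ (M2 ⊕ K) = M1 ⊕ M2 — the shared key cancels under XOR.
01001110 XOR 00000101 = 01001011
00001011 XOR 01010110 = 01011101
11111111 XOR 00001110 = 11110001
10110011 XOR 01110000 = 11000011
11011101 XOR 01111100 = 10100001
00000011 XOR 10101011 = 10101000
01110010 XOR 01010100 = 00100110
01111010 XOR 01111000 = 00000010
11001100 XOR 00011101 = 11010001
01010110 XOR 11010110 = 10000000
01010100 XOR 10110000 = 11100100
11011011 XOR 11010111 = 00001100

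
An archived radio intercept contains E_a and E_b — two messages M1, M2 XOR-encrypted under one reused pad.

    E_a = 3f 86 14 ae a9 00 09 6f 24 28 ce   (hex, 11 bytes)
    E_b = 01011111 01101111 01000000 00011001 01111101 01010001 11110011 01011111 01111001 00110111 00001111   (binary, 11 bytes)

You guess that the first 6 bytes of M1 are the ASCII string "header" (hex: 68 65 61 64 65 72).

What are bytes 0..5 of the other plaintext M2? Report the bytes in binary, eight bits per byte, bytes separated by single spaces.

First, E_a ⊕ E_b = (M1 ⊕ K) ⊕ (M2 ⊕ K) = M1 ⊕ M2, so the key drops out. Then M2 = (M1 ⊕ M2) ⊕ M1 over the first 6 bytes.
byte 0: (3f ^ 5f) ^ 68 = 60 ^ 68 = 08
byte 1: (86 ^ 6f) ^ 65 = e9 ^ 65 = 8c
byte 2: (14 ^ 40) ^ 61 = 54 ^ 61 = 35
byte 3: (ae ^ 19) ^ 64 = b7 ^ 64 = d3
byte 4: (a9 ^ 7d) ^ 65 = d4 ^ 65 = b1
byte 5: (00 ^ 51) ^ 72 = 51 ^ 72 = 23

00001000 10001100 00110101 11010011 10110001 00100011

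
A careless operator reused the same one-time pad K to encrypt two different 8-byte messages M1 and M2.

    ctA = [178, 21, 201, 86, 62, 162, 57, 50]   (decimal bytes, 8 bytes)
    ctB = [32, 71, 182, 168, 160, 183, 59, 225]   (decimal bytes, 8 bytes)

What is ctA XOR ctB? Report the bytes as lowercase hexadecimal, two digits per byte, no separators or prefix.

ctA ⊕ ctB = (M1 ⊕ K) ⊕ (M2 ⊕ K) = M1 ⊕ M2 — the shared key cancels under XOR.
b2 ^ 20 = 92
15 ^ 47 = 52
c9 ^ b6 = 7f
56 ^ a8 = fe
3e ^ a0 = 9e
a2 ^ b7 = 15
39 ^ 3b = 02
32 ^ e1 = d3

92527ffe9e1502d3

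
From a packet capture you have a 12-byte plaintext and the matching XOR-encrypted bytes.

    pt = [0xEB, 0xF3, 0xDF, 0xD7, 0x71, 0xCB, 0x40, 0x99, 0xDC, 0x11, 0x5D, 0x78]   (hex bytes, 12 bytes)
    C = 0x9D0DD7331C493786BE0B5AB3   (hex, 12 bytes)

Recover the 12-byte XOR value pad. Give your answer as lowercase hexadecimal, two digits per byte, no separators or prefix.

Since C = pt ⊕ pad, XORing both sides with pt gives pad = pt ⊕ C.
235 ^ 157 = 118
243 ^  13 = 254
223 ^ 215 =   8
215 ^  51 = 228
113 ^  28 = 109
203 ^  73 = 130
 64 ^  55 = 119
153 ^ 134 =  31
220 ^ 190 =  98
 17 ^  11 =  26
 93 ^  90 =   7
120 ^ 179 = 203

76fe08e46d82771f621a07cb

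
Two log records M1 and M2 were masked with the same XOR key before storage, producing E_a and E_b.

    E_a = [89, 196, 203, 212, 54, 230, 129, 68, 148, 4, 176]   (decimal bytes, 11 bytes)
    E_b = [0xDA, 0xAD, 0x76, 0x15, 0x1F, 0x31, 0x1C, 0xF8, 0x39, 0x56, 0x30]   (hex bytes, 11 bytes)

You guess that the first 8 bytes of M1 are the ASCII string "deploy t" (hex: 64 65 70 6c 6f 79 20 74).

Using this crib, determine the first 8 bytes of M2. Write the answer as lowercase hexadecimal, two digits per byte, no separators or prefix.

First, E_a ⊕ E_b = (M1 ⊕ K) ⊕ (M2 ⊕ K) = M1 ⊕ M2, so the key drops out. Then M2 = (M1 ⊕ M2) ⊕ M1 over the first 8 bytes.
byte 0: (59 xor da) xor 64 = 83 xor 64 = e7
byte 1: (c4 xor ad) xor 65 = 69 xor 65 = 0c
byte 2: (cb xor 76) xor 70 = bd xor 70 = cd
byte 3: (d4 xor 15) xor 6c = c1 xor 6c = ad
byte 4: (36 xor 1f) xor 6f = 29 xor 6f = 46
byte 5: (e6 xor 31) xor 79 = d7 xor 79 = ae
byte 6: (81 xor 1c) xor 20 = 9d xor 20 = bd
byte 7: (44 xor f8) xor 74 = bc xor 74 = c8

e70ccdad46aebdc8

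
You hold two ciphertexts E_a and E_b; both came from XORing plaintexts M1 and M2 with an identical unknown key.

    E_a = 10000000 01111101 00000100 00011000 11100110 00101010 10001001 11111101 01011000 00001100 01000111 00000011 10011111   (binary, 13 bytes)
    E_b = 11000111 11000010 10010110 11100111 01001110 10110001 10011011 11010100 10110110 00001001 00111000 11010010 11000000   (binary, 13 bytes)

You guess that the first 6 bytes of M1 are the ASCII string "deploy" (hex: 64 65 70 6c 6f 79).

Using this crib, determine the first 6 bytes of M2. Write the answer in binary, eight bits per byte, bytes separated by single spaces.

00100011 11011010 11100010 10010011 11000111 11100010

First, E_a ⊕ E_b = (M1 ⊕ K) ⊕ (M2 ⊕ K) = M1 ⊕ M2, so the key drops out. Then M2 = (M1 ⊕ M2) ⊕ M1 over the first 6 bytes.
byte 0: (80 XOR c7) XOR 64 = 47 XOR 64 = 23
byte 1: (7d XOR c2) XOR 65 = bf XOR 65 = da
byte 2: (04 XOR 96) XOR 70 = 92 XOR 70 = e2
byte 3: (18 XOR e7) XOR 6c = ff XOR 6c = 93
byte 4: (e6 XOR 4e) XOR 6f = a8 XOR 6f = c7
byte 5: (2a XOR b1) XOR 79 = 9b XOR 79 = e2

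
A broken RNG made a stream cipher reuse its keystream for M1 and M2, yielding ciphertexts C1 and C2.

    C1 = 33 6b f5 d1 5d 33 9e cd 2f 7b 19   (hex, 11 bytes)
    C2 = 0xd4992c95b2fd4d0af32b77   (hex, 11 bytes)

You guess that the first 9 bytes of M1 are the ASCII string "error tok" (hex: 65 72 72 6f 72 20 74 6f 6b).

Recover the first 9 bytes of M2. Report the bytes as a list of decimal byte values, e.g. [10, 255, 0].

[130, 128, 171, 43, 157, 238, 167, 168, 183]

First, C1 ⊕ C2 = (M1 ⊕ K) ⊕ (M2 ⊕ K) = M1 ⊕ M2, so the key drops out. Then M2 = (M1 ⊕ M2) ⊕ M1 over the first 9 bytes.
byte 0: (33 XOR d4) XOR 65 = e7 XOR 65 = 82
byte 1: (6b XOR 99) XOR 72 = f2 XOR 72 = 80
byte 2: (f5 XOR 2c) XOR 72 = d9 XOR 72 = ab
byte 3: (d1 XOR 95) XOR 6f = 44 XOR 6f = 2b
byte 4: (5d XOR b2) XOR 72 = ef XOR 72 = 9d
byte 5: (33 XOR fd) XOR 20 = ce XOR 20 = ee
byte 6: (9e XOR 4d) XOR 74 = d3 XOR 74 = a7
byte 7: (cd XOR 0a) XOR 6f = c7 XOR 6f = a8
byte 8: (2f XOR f3) XOR 6b = dc XOR 6b = b7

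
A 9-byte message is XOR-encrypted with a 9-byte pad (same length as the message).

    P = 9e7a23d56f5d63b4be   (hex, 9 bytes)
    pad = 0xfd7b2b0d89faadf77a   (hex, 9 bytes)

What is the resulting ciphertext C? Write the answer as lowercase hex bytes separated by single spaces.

63 01 08 d8 e6 a7 ce 43 c4

XOR is its own inverse, so applying the key byte-wise gives the result directly.
byte 0: 9e ^ fd = 63
byte 1: 7a ^ 7b = 01
byte 2: 23 ^ 2b = 08
byte 3: d5 ^ 0d = d8
byte 4: 6f ^ 89 = e6
byte 5: 5d ^ fa = a7
byte 6: 63 ^ ad = ce
byte 7: b4 ^ f7 = 43
byte 8: be ^ 7a = c4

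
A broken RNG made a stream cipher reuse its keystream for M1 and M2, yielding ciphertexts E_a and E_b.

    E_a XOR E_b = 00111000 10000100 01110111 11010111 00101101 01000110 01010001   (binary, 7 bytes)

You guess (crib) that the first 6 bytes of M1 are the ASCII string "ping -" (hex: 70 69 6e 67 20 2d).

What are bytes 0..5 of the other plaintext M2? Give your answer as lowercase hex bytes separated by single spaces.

48 ed 19 b0 0d 6b

Since E_a ⊕ E_b = M1 ⊕ M2, XORing with the guessed M1 bytes yields the corresponding M2 bytes: M2 = (E_a ⊕ E_b) ⊕ M1.
38 ⊕ 70 = 48
84 ⊕ 69 = ed
77 ⊕ 6e = 19
d7 ⊕ 67 = b0
2d ⊕ 20 = 0d
46 ⊕ 2d = 6b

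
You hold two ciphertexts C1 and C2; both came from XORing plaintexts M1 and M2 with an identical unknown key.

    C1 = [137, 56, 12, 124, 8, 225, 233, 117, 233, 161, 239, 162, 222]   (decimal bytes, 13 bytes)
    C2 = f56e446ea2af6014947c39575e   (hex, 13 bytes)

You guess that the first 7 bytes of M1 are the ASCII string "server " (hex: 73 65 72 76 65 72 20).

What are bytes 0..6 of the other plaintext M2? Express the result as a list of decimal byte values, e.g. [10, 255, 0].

First, C1 ⊕ C2 = (M1 ⊕ K) ⊕ (M2 ⊕ K) = M1 ⊕ M2, so the key drops out. Then M2 = (M1 ⊕ M2) ⊕ M1 over the first 7 bytes.
byte 0: (89 ⊕ f5) ⊕ 73 = 7c ⊕ 73 = 0f
byte 1: (38 ⊕ 6e) ⊕ 65 = 56 ⊕ 65 = 33
byte 2: (0c ⊕ 44) ⊕ 72 = 48 ⊕ 72 = 3a
byte 3: (7c ⊕ 6e) ⊕ 76 = 12 ⊕ 76 = 64
byte 4: (08 ⊕ a2) ⊕ 65 = aa ⊕ 65 = cf
byte 5: (e1 ⊕ af) ⊕ 72 = 4e ⊕ 72 = 3c
byte 6: (e9 ⊕ 60) ⊕ 20 = 89 ⊕ 20 = a9

[15, 51, 58, 100, 207, 60, 169]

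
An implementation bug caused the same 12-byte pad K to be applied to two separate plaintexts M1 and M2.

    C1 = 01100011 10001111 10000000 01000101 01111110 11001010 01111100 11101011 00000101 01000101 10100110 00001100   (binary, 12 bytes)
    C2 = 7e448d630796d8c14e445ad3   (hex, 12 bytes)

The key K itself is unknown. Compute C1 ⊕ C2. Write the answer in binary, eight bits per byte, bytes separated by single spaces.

C1 ⊕ C2 = (M1 ⊕ K) ⊕ (M2 ⊕ K) = M1 ⊕ M2 — the shared key cancels under XOR.
63 XOR 7e = 1d
8f XOR 44 = cb
80 XOR 8d = 0d
45 XOR 63 = 26
7e XOR 07 = 79
ca XOR 96 = 5c
7c XOR d8 = a4
eb XOR c1 = 2a
05 XOR 4e = 4b
45 XOR 44 = 01
a6 XOR 5a = fc
0c XOR d3 = df

00011101 11001011 00001101 00100110 01111001 01011100 10100100 00101010 01001011 00000001 11111100 11011111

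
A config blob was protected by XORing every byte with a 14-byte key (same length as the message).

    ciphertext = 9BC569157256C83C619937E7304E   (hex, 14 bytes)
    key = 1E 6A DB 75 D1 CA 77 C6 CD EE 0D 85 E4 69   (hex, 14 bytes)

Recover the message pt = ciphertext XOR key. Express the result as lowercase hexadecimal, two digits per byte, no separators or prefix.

85afb260a39cbffaac773a62d427

XOR is its own inverse, so applying the key byte-wise gives the result directly.
byte 0: 9b ⊕ 1e = 85
byte 1: c5 ⊕ 6a = af
byte 2: 69 ⊕ db = b2
byte 3: 15 ⊕ 75 = 60
byte 4: 72 ⊕ d1 = a3
byte 5: 56 ⊕ ca = 9c
byte 6: c8 ⊕ 77 = bf
byte 7: 3c ⊕ c6 = fa
byte 8: 61 ⊕ cd = ac
byte 9: 99 ⊕ ee = 77
byte 10: 37 ⊕ 0d = 3a
byte 11: e7 ⊕ 85 = 62
byte 12: 30 ⊕ e4 = d4
byte 13: 4e ⊕ 69 = 27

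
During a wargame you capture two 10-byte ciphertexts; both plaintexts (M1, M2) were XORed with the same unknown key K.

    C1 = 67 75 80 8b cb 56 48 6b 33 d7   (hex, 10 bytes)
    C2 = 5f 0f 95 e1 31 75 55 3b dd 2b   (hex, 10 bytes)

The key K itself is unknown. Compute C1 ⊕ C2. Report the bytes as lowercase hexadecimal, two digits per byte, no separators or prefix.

387a156afa231d50eefc

C1 ⊕ C2 = (M1 ⊕ K) ⊕ (M2 ⊕ K) = M1 ⊕ M2 — the shared key cancels under XOR.
103 ⊕  95 =  56
117 ⊕  15 = 122
128 ⊕ 149 =  21
139 ⊕ 225 = 106
203 ⊕  49 = 250
 86 ⊕ 117 =  35
 72 ⊕  85 =  29
107 ⊕  59 =  80
 51 ⊕ 221 = 238
215 ⊕  43 = 252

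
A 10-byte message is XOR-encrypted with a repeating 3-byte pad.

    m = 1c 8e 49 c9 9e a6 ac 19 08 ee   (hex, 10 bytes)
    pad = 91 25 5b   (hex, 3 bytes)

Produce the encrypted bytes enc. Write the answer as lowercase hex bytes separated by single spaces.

The 3-byte key repeats, so the effective keystream is 91 25 5b 91 25 5b 91 25 5b 91.
byte 0: 1c ^ 91 = 8d
byte 1: 8e ^ 25 = ab
byte 2: 49 ^ 5b = 12
byte 3: c9 ^ 91 = 58
byte 4: 9e ^ 25 = bb
byte 5: a6 ^ 5b = fd
byte 6: ac ^ 91 = 3d
byte 7: 19 ^ 25 = 3c
byte 8: 08 ^ 5b = 53
byte 9: ee ^ 91 = 7f

8d ab 12 58 bb fd 3d 3c 53 7f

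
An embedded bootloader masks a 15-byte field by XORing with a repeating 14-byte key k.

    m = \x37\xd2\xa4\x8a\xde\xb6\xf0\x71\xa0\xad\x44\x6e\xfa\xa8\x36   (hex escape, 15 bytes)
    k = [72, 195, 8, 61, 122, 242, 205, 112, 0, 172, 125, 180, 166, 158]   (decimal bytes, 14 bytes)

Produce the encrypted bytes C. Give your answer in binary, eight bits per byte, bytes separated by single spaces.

The 14-byte key repeats, so the effective keystream is 48 c3 08 3d 7a f2 cd 70 00 ac 7d b4 a6 9e 48.
byte 0: 00110111 XOR 01001000 = 01111111
byte 1: 11010010 XOR 11000011 = 00010001
byte 2: 10100100 XOR 00001000 = 10101100
byte 3: 10001010 XOR 00111101 = 10110111
byte 4: 11011110 XOR 01111010 = 10100100
byte 5: 10110110 XOR 11110010 = 01000100
byte 6: 11110000 XOR 11001101 = 00111101
byte 7: 01110001 XOR 01110000 = 00000001
byte 8: 10100000 XOR 00000000 = 10100000
byte 9: 10101101 XOR 10101100 = 00000001
byte 10: 01000100 XOR 01111101 = 00111001
byte 11: 01101110 XOR 10110100 = 11011010
byte 12: 11111010 XOR 10100110 = 01011100
byte 13: 10101000 XOR 10011110 = 00110110
byte 14: 00110110 XOR 01001000 = 01111110

01111111 00010001 10101100 10110111 10100100 01000100 00111101 00000001 10100000 00000001 00111001 11011010 01011100 00110110 01111110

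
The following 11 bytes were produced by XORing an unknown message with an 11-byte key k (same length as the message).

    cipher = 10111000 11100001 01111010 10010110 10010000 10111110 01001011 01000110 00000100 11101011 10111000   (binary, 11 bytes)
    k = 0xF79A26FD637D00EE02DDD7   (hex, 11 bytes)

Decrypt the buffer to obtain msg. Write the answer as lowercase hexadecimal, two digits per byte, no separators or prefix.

184 XOR 247 =  79
225 XOR 154 = 123
122 XOR  38 =  92
150 XOR 253 = 107
144 XOR  99 = 243
190 XOR 125 = 195
 75 XOR   0 =  75
 70 XOR 238 = 168
  4 XOR   2 =   6
235 XOR 221 =  54
184 XOR 215 = 111

4f7b5c6bf3c34ba806366f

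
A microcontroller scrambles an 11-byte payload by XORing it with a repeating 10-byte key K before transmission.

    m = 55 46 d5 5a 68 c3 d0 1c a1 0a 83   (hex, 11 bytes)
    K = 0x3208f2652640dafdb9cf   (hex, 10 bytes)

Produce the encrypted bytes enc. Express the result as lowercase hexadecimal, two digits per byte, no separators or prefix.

674e273f4e830ae118c5b1

The 10-byte key repeats, so the effective keystream is 32 08 f2 65 26 40 da fd b9 cf 32.
byte 0: 55 ⊕ 32 = 67
byte 1: 46 ⊕ 08 = 4e
byte 2: d5 ⊕ f2 = 27
byte 3: 5a ⊕ 65 = 3f
byte 4: 68 ⊕ 26 = 4e
byte 5: c3 ⊕ 40 = 83
byte 6: d0 ⊕ da = 0a
byte 7: 1c ⊕ fd = e1
byte 8: a1 ⊕ b9 = 18
byte 9: 0a ⊕ cf = c5
byte 10: 83 ⊕ 32 = b1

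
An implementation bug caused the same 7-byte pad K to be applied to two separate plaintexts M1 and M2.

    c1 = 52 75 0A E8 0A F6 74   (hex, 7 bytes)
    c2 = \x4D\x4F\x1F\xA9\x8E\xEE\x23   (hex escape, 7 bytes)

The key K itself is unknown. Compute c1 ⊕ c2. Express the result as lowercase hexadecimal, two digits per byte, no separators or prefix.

c1 ⊕ c2 = (M1 ⊕ K) ⊕ (M2 ⊕ K) = M1 ⊕ M2 — the shared key cancels under XOR.
52 XOR 4d = 1f
75 XOR 4f = 3a
0a XOR 1f = 15
e8 XOR a9 = 41
0a XOR 8e = 84
f6 XOR ee = 18
74 XOR 23 = 57

1f3a1541841857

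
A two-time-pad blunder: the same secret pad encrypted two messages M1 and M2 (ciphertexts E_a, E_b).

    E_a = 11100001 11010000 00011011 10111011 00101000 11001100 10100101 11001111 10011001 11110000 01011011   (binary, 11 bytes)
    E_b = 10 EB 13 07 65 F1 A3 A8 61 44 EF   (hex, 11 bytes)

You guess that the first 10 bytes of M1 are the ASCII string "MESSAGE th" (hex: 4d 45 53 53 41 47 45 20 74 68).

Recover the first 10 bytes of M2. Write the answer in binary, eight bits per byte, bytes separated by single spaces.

First, E_a ⊕ E_b = (M1 ⊕ K) ⊕ (M2 ⊕ K) = M1 ⊕ M2, so the key drops out. Then M2 = (M1 ⊕ M2) ⊕ M1 over the first 10 bytes.
byte 0: (e1 ⊕ 10) ⊕ 4d = f1 ⊕ 4d = bc
byte 1: (d0 ⊕ eb) ⊕ 45 = 3b ⊕ 45 = 7e
byte 2: (1b ⊕ 13) ⊕ 53 = 08 ⊕ 53 = 5b
byte 3: (bb ⊕ 07) ⊕ 53 = bc ⊕ 53 = ef
byte 4: (28 ⊕ 65) ⊕ 41 = 4d ⊕ 41 = 0c
byte 5: (cc ⊕ f1) ⊕ 47 = 3d ⊕ 47 = 7a
byte 6: (a5 ⊕ a3) ⊕ 45 = 06 ⊕ 45 = 43
byte 7: (cf ⊕ a8) ⊕ 20 = 67 ⊕ 20 = 47
byte 8: (99 ⊕ 61) ⊕ 74 = f8 ⊕ 74 = 8c
byte 9: (f0 ⊕ 44) ⊕ 68 = b4 ⊕ 68 = dc

10111100 01111110 01011011 11101111 00001100 01111010 01000011 01000111 10001100 11011100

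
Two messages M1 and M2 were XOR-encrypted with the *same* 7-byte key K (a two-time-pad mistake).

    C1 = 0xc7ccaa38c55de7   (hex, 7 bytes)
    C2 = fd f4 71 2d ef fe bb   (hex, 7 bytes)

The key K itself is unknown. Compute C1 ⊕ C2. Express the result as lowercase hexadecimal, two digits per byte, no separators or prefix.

C1 ⊕ C2 = (M1 ⊕ K) ⊕ (M2 ⊕ K) = M1 ⊕ M2 — the shared key cancels under XOR.
byte 0: 11000111 ⊕ 11111101 = 00111010
byte 1: 11001100 ⊕ 11110100 = 00111000
byte 2: 10101010 ⊕ 01110001 = 11011011
byte 3: 00111000 ⊕ 00101101 = 00010101
byte 4: 11000101 ⊕ 11101111 = 00101010
byte 5: 01011101 ⊕ 11111110 = 10100011
byte 6: 11100111 ⊕ 10111011 = 01011100

3a38db152aa35c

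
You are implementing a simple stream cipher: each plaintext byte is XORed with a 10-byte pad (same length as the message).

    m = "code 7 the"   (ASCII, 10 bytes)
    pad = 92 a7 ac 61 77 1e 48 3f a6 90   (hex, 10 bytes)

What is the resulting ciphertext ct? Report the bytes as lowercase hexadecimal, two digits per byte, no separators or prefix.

byte 0: 63 ^ 92 = f1
byte 1: 6f ^ a7 = c8
byte 2: 64 ^ ac = c8
byte 3: 65 ^ 61 = 04
byte 4: 20 ^ 77 = 57
byte 5: 37 ^ 1e = 29
byte 6: 20 ^ 48 = 68
byte 7: 74 ^ 3f = 4b
byte 8: 68 ^ a6 = ce
byte 9: 65 ^ 90 = f5

f1c8c8045729684bcef5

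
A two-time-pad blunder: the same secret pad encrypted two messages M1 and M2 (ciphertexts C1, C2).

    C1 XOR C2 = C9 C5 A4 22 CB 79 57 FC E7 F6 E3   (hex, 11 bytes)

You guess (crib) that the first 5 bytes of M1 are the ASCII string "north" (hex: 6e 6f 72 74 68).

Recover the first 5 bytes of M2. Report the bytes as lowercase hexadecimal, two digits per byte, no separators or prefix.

a7aad656a3

Since C1 ⊕ C2 = M1 ⊕ M2, XORing with the guessed M1 bytes yields the corresponding M2 bytes: M2 = (C1 ⊕ C2) ⊕ M1.
c9 XOR 6e = a7
c5 XOR 6f = aa
a4 XOR 72 = d6
22 XOR 74 = 56
cb XOR 68 = a3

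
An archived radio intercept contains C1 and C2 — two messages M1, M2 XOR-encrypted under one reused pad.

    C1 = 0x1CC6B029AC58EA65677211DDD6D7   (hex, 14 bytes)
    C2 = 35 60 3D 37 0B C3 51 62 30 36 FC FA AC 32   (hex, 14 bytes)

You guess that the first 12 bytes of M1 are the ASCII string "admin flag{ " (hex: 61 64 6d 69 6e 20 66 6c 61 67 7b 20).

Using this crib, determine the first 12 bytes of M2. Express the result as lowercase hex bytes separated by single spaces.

48 c2 e0 77 c9 bb dd 6b 36 23 96 07

First, C1 ⊕ C2 = (M1 ⊕ K) ⊕ (M2 ⊕ K) = M1 ⊕ M2, so the key drops out. Then M2 = (M1 ⊕ M2) ⊕ M1 over the first 12 bytes.
byte 0: (1c XOR 35) XOR 61 = 29 XOR 61 = 48
byte 1: (c6 XOR 60) XOR 64 = a6 XOR 64 = c2
byte 2: (b0 XOR 3d) XOR 6d = 8d XOR 6d = e0
byte 3: (29 XOR 37) XOR 69 = 1e XOR 69 = 77
byte 4: (ac XOR 0b) XOR 6e = a7 XOR 6e = c9
byte 5: (58 XOR c3) XOR 20 = 9b XOR 20 = bb
byte 6: (ea XOR 51) XOR 66 = bb XOR 66 = dd
byte 7: (65 XOR 62) XOR 6c = 07 XOR 6c = 6b
byte 8: (67 XOR 30) XOR 61 = 57 XOR 61 = 36
byte 9: (72 XOR 36) XOR 67 = 44 XOR 67 = 23
byte 10: (11 XOR fc) XOR 7b = ed XOR 7b = 96
byte 11: (dd XOR fa) XOR 20 = 27 XOR 20 = 07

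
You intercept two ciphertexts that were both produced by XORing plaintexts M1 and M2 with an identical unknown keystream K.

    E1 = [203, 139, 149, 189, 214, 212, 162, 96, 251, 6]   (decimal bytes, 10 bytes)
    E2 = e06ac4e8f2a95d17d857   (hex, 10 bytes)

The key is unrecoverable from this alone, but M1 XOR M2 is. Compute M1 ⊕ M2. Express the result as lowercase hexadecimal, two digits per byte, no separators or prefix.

2be15155247dff772351

E1 ⊕ E2 = (M1 ⊕ K) ⊕ (M2 ⊕ K) = M1 ⊕ M2 — the shared key cancels under XOR.
cb ⊕ e0 = 2b
8b ⊕ 6a = e1
95 ⊕ c4 = 51
bd ⊕ e8 = 55
d6 ⊕ f2 = 24
d4 ⊕ a9 = 7d
a2 ⊕ 5d = ff
60 ⊕ 17 = 77
fb ⊕ d8 = 23
06 ⊕ 57 = 51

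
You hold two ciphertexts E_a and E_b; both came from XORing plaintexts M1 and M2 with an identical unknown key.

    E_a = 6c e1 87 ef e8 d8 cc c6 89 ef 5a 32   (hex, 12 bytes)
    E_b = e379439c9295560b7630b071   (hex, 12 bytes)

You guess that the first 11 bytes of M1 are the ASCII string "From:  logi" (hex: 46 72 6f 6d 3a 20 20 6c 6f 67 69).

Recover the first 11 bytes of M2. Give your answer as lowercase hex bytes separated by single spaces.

c9 ea ab 1e 40 6d ba a1 90 b8 83

First, E_a ⊕ E_b = (M1 ⊕ K) ⊕ (M2 ⊕ K) = M1 ⊕ M2, so the key drops out. Then M2 = (M1 ⊕ M2) ⊕ M1 over the first 11 bytes.
byte 0: (6c xor e3) xor 46 = 8f xor 46 = c9
byte 1: (e1 xor 79) xor 72 = 98 xor 72 = ea
byte 2: (87 xor 43) xor 6f = c4 xor 6f = ab
byte 3: (ef xor 9c) xor 6d = 73 xor 6d = 1e
byte 4: (e8 xor 92) xor 3a = 7a xor 3a = 40
byte 5: (d8 xor 95) xor 20 = 4d xor 20 = 6d
byte 6: (cc xor 56) xor 20 = 9a xor 20 = ba
byte 7: (c6 xor 0b) xor 6c = cd xor 6c = a1
byte 8: (89 xor 76) xor 6f = ff xor 6f = 90
byte 9: (ef xor 30) xor 67 = df xor 67 = b8
byte 10: (5a xor b0) xor 69 = ea xor 69 = 83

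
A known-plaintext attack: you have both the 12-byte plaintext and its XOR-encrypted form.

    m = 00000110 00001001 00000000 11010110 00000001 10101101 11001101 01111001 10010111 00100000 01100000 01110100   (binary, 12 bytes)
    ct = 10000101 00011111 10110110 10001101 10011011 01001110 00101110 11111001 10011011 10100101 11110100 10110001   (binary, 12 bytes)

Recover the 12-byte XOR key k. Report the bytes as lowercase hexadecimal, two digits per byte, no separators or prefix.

Since ct = m ⊕ k, XORing both sides with m gives k = m ⊕ ct.
06 XOR 85 = 83
09 XOR 1f = 16
00 XOR b6 = b6
d6 XOR 8d = 5b
01 XOR 9b = 9a
ad XOR 4e = e3
cd XOR 2e = e3
79 XOR f9 = 80
97 XOR 9b = 0c
20 XOR a5 = 85
60 XOR f4 = 94
74 XOR b1 = c5

8316b65b9ae3e3800c8594c5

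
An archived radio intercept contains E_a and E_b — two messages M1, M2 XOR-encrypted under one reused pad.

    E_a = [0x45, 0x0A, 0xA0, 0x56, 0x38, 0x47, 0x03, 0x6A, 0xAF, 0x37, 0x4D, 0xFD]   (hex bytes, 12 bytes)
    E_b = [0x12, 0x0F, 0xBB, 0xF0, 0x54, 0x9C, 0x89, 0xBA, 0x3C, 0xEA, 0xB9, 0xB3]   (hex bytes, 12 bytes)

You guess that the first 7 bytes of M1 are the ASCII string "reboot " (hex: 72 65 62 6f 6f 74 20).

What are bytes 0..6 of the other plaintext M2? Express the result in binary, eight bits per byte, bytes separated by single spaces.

00100101 01100000 01111001 11001001 00000011 10101111 10101010

First, E_a ⊕ E_b = (M1 ⊕ K) ⊕ (M2 ⊕ K) = M1 ⊕ M2, so the key drops out. Then M2 = (M1 ⊕ M2) ⊕ M1 over the first 7 bytes.
byte 0: (45 XOR 12) XOR 72 = 57 XOR 72 = 25
byte 1: (0a XOR 0f) XOR 65 = 05 XOR 65 = 60
byte 2: (a0 XOR bb) XOR 62 = 1b XOR 62 = 79
byte 3: (56 XOR f0) XOR 6f = a6 XOR 6f = c9
byte 4: (38 XOR 54) XOR 6f = 6c XOR 6f = 03
byte 5: (47 XOR 9c) XOR 74 = db XOR 74 = af
byte 6: (03 XOR 89) XOR 20 = 8a XOR 20 = aa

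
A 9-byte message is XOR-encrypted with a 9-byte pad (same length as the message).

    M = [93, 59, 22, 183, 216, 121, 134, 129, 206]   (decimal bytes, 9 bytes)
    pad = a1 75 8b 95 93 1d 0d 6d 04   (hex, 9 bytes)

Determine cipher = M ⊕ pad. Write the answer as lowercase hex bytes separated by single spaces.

fc 4e 9d 22 4b 64 8b ec ca

byte 0: 5d XOR a1 = fc
byte 1: 3b XOR 75 = 4e
byte 2: 16 XOR 8b = 9d
byte 3: b7 XOR 95 = 22
byte 4: d8 XOR 93 = 4b
byte 5: 79 XOR 1d = 64
byte 6: 86 XOR 0d = 8b
byte 7: 81 XOR 6d = ec
byte 8: ce XOR 04 = ca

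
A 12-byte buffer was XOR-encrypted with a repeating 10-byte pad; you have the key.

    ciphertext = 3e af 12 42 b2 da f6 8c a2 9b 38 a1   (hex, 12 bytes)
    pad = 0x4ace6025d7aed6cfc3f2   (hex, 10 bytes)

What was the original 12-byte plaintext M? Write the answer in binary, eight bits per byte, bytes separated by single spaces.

01110100 01100001 01110010 01100111 01100101 01110100 00100000 01000011 01100001 01101001 01110010 01101111

The 10-byte key repeats, so the effective keystream is 4a ce 60 25 d7 ae d6 cf c3 f2 4a ce.
byte 0: 3e ^ 4a = 74
byte 1: af ^ ce = 61
byte 2: 12 ^ 60 = 72
byte 3: 42 ^ 25 = 67
byte 4: b2 ^ d7 = 65
byte 5: da ^ ae = 74
byte 6: f6 ^ d6 = 20
byte 7: 8c ^ cf = 43
byte 8: a2 ^ c3 = 61
byte 9: 9b ^ f2 = 69
byte 10: 38 ^ 4a = 72
byte 11: a1 ^ ce = 6f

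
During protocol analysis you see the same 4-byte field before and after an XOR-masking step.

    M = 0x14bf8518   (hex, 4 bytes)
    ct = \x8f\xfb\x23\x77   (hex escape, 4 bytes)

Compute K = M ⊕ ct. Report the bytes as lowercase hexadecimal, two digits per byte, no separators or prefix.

9b44a66f

Since ct = M ⊕ K, XORing both sides with M gives K = M ⊕ ct.
 20 XOR 143 = 155
191 XOR 251 =  68
133 XOR  35 = 166
 24 XOR 119 = 111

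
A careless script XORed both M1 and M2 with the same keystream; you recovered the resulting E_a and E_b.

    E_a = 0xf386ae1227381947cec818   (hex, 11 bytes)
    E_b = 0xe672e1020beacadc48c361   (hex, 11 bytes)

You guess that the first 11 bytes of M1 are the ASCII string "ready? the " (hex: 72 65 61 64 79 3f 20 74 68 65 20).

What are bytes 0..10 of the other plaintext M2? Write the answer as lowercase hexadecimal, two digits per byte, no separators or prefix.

67912e7455edf3efee6e59

First, E_a ⊕ E_b = (M1 ⊕ K) ⊕ (M2 ⊕ K) = M1 ⊕ M2, so the key drops out. Then M2 = (M1 ⊕ M2) ⊕ M1 over the first 11 bytes.
byte 0: (f3 ^ e6) ^ 72 = 15 ^ 72 = 67
byte 1: (86 ^ 72) ^ 65 = f4 ^ 65 = 91
byte 2: (ae ^ e1) ^ 61 = 4f ^ 61 = 2e
byte 3: (12 ^ 02) ^ 64 = 10 ^ 64 = 74
byte 4: (27 ^ 0b) ^ 79 = 2c ^ 79 = 55
byte 5: (38 ^ ea) ^ 3f = d2 ^ 3f = ed
byte 6: (19 ^ ca) ^ 20 = d3 ^ 20 = f3
byte 7: (47 ^ dc) ^ 74 = 9b ^ 74 = ef
byte 8: (ce ^ 48) ^ 68 = 86 ^ 68 = ee
byte 9: (c8 ^ c3) ^ 65 = 0b ^ 65 = 6e
byte 10: (18 ^ 61) ^ 20 = 79 ^ 20 = 59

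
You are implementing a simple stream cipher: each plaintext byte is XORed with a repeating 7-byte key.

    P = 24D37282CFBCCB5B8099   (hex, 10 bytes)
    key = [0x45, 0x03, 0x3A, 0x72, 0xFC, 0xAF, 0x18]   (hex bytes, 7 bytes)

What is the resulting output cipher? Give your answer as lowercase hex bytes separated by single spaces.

61 d0 48 f0 33 13 d3 1e 83 a3

The 7-byte key repeats, so the effective keystream is 45 03 3a 72 fc af 18 45 03 3a.
byte 0: 24 ⊕ 45 = 61
byte 1: d3 ⊕ 03 = d0
byte 2: 72 ⊕ 3a = 48
byte 3: 82 ⊕ 72 = f0
byte 4: cf ⊕ fc = 33
byte 5: bc ⊕ af = 13
byte 6: cb ⊕ 18 = d3
byte 7: 5b ⊕ 45 = 1e
byte 8: 80 ⊕ 03 = 83
byte 9: 99 ⊕ 3a = a3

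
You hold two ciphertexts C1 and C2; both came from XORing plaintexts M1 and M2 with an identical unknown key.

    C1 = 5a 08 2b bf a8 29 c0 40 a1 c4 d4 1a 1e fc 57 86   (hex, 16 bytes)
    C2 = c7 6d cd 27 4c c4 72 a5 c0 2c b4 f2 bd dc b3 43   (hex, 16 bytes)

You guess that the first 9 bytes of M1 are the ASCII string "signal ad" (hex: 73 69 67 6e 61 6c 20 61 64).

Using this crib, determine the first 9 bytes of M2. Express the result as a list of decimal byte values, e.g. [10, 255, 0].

First, C1 ⊕ C2 = (M1 ⊕ K) ⊕ (M2 ⊕ K) = M1 ⊕ M2, so the key drops out. Then M2 = (M1 ⊕ M2) ⊕ M1 over the first 9 bytes.
byte 0: (5a xor c7) xor 73 = 9d xor 73 = ee
byte 1: (08 xor 6d) xor 69 = 65 xor 69 = 0c
byte 2: (2b xor cd) xor 67 = e6 xor 67 = 81
byte 3: (bf xor 27) xor 6e = 98 xor 6e = f6
byte 4: (a8 xor 4c) xor 61 = e4 xor 61 = 85
byte 5: (29 xor c4) xor 6c = ed xor 6c = 81
byte 6: (c0 xor 72) xor 20 = b2 xor 20 = 92
byte 7: (40 xor a5) xor 61 = e5 xor 61 = 84
byte 8: (a1 xor c0) xor 64 = 61 xor 64 = 05

[238, 12, 129, 246, 133, 129, 146, 132, 5]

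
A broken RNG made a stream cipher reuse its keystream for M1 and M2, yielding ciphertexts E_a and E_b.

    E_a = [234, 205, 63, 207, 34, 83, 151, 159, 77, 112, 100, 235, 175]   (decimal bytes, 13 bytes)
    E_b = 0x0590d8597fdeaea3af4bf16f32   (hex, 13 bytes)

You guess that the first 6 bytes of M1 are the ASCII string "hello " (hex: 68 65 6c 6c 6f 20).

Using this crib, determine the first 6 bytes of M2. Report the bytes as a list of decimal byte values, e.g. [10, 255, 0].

[135, 56, 139, 250, 50, 173]

First, E_a ⊕ E_b = (M1 ⊕ K) ⊕ (M2 ⊕ K) = M1 ⊕ M2, so the key drops out. Then M2 = (M1 ⊕ M2) ⊕ M1 over the first 6 bytes.
byte 0: (ea XOR 05) XOR 68 = ef XOR 68 = 87
byte 1: (cd XOR 90) XOR 65 = 5d XOR 65 = 38
byte 2: (3f XOR d8) XOR 6c = e7 XOR 6c = 8b
byte 3: (cf XOR 59) XOR 6c = 96 XOR 6c = fa
byte 4: (22 XOR 7f) XOR 6f = 5d XOR 6f = 32
byte 5: (53 XOR de) XOR 20 = 8d XOR 20 = ad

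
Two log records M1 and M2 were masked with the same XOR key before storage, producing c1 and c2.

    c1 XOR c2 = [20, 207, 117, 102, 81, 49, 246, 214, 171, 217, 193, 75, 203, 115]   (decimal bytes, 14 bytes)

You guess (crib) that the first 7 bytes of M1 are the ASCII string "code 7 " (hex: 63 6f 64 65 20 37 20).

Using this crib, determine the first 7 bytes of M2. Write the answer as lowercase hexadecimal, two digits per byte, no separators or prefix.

77a011037106d6

Since c1 ⊕ c2 = M1 ⊕ M2, XORing with the guessed M1 bytes yields the corresponding M2 bytes: M2 = (c1 ⊕ c2) ⊕ M1.
 20 xor  99 = 119
207 xor 111 = 160
117 xor 100 =  17
102 xor 101 =   3
 81 xor  32 = 113
 49 xor  55 =   6
246 xor  32 = 214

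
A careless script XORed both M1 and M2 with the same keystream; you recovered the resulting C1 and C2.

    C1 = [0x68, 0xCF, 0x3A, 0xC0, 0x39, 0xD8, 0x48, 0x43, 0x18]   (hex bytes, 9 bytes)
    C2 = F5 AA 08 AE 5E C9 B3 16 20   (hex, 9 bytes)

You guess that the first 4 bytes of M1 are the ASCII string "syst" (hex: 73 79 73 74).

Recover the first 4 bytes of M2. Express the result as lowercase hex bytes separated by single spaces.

First, C1 ⊕ C2 = (M1 ⊕ K) ⊕ (M2 ⊕ K) = M1 ⊕ M2, so the key drops out. Then M2 = (M1 ⊕ M2) ⊕ M1 over the first 4 bytes.
byte 0: (68 ^ f5) ^ 73 = 9d ^ 73 = ee
byte 1: (cf ^ aa) ^ 79 = 65 ^ 79 = 1c
byte 2: (3a ^ 08) ^ 73 = 32 ^ 73 = 41
byte 3: (c0 ^ ae) ^ 74 = 6e ^ 74 = 1a

ee 1c 41 1a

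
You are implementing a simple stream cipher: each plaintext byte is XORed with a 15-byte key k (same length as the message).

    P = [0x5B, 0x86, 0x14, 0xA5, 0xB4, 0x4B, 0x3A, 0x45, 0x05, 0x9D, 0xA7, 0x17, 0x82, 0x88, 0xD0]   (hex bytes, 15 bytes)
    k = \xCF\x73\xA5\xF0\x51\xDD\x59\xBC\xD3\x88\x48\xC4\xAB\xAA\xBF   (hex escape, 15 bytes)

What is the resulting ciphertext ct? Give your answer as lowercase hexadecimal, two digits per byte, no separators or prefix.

94f5b155e59663f9d615efd329226f

byte 0: 5b ⊕ cf = 94
byte 1: 86 ⊕ 73 = f5
byte 2: 14 ⊕ a5 = b1
byte 3: a5 ⊕ f0 = 55
byte 4: b4 ⊕ 51 = e5
byte 5: 4b ⊕ dd = 96
byte 6: 3a ⊕ 59 = 63
byte 7: 45 ⊕ bc = f9
byte 8: 05 ⊕ d3 = d6
byte 9: 9d ⊕ 88 = 15
byte 10: a7 ⊕ 48 = ef
byte 11: 17 ⊕ c4 = d3
byte 12: 82 ⊕ ab = 29
byte 13: 88 ⊕ aa = 22
byte 14: d0 ⊕ bf = 6f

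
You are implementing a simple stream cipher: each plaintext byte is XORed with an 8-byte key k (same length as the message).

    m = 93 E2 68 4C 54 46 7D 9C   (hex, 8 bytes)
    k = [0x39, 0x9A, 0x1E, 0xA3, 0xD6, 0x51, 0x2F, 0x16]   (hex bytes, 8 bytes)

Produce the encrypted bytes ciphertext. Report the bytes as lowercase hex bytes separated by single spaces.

147 xor  57 = 170
226 xor 154 = 120
104 xor  30 = 118
 76 xor 163 = 239
 84 xor 214 = 130
 70 xor  81 =  23
125 xor  47 =  82
156 xor  22 = 138

aa 78 76 ef 82 17 52 8a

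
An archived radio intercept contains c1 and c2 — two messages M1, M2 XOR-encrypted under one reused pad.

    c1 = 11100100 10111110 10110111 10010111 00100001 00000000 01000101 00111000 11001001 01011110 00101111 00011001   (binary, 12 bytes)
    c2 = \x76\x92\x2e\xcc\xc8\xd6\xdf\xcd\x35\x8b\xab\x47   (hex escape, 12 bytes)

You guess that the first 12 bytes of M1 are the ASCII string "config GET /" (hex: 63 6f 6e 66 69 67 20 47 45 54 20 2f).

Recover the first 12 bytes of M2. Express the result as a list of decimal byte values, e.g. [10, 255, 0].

First, c1 ⊕ c2 = (M1 ⊕ K) ⊕ (M2 ⊕ K) = M1 ⊕ M2, so the key drops out. Then M2 = (M1 ⊕ M2) ⊕ M1 over the first 12 bytes.
byte 0: (e4 ⊕ 76) ⊕ 63 = 92 ⊕ 63 = f1
byte 1: (be ⊕ 92) ⊕ 6f = 2c ⊕ 6f = 43
byte 2: (b7 ⊕ 2e) ⊕ 6e = 99 ⊕ 6e = f7
byte 3: (97 ⊕ cc) ⊕ 66 = 5b ⊕ 66 = 3d
byte 4: (21 ⊕ c8) ⊕ 69 = e9 ⊕ 69 = 80
byte 5: (00 ⊕ d6) ⊕ 67 = d6 ⊕ 67 = b1
byte 6: (45 ⊕ df) ⊕ 20 = 9a ⊕ 20 = ba
byte 7: (38 ⊕ cd) ⊕ 47 = f5 ⊕ 47 = b2
byte 8: (c9 ⊕ 35) ⊕ 45 = fc ⊕ 45 = b9
byte 9: (5e ⊕ 8b) ⊕ 54 = d5 ⊕ 54 = 81
byte 10: (2f ⊕ ab) ⊕ 20 = 84 ⊕ 20 = a4
byte 11: (19 ⊕ 47) ⊕ 2f = 5e ⊕ 2f = 71

[241, 67, 247, 61, 128, 177, 186, 178, 185, 129, 164, 113]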